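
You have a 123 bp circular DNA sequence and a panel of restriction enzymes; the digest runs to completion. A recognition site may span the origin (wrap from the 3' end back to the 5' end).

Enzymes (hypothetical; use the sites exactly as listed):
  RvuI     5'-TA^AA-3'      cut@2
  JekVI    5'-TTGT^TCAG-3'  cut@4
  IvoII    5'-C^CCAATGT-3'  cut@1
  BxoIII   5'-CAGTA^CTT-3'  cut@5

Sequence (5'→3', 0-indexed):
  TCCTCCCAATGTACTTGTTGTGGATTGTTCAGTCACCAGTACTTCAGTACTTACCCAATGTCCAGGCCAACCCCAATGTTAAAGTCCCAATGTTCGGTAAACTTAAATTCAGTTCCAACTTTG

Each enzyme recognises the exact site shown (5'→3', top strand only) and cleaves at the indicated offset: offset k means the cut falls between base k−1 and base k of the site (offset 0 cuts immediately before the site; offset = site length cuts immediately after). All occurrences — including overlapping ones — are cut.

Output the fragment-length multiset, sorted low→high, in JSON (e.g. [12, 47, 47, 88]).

Scan for sites:
  RvuI TAAA/2: at [79, 97, 103] ⇒ [81, 99, 105]
  JekVI TTGTTCAG/4: at [24] ⇒ [28]
  IvoII CCCAATGT/1: at [4, 53, 71, 85] ⇒ [5, 54, 72, 86]
  BxoIII CAGTACTT/5: at [36, 44] ⇒ [41, 49]

Pooled cuts: [5, 28, 41, 49, 54, 72, 81, 86, 99, 105]

Fragment lengths:
  5→28: 23 bp
  28→41: 13 bp
  41→49: 8 bp
  49→54: 5 bp
  54→72: 18 bp
  72→81: 9 bp
  81→86: 5 bp
  86→99: 13 bp
  99→105: 6 bp
  105→5 (wrap): 123-105+5 = 23 bp

[5,5,6,8,9,13,13,18,23,23]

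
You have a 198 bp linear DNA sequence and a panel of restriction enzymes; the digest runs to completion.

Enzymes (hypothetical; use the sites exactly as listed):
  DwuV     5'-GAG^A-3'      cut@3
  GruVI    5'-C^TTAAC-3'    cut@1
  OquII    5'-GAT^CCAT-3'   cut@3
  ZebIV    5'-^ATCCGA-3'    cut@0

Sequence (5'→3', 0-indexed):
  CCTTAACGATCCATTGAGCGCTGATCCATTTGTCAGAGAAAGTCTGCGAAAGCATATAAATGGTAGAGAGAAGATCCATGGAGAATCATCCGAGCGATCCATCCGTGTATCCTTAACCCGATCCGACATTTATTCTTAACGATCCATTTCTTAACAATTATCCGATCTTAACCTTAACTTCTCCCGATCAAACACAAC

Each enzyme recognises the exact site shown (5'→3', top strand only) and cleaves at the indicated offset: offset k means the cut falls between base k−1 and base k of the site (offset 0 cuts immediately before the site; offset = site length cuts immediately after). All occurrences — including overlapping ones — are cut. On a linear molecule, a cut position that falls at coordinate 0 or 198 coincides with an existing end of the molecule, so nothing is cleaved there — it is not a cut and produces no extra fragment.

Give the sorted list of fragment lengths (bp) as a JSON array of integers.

Site scan:
  DwuV GAGA/3: at [35, 65, 67, 80] ⇒ [38, 68, 70, 83]
  GruVI CTTAAC/1: at [1, 111, 134, 149, 166, 172] ⇒ [2, 112, 135, 150, 167, 173]
  OquII GATCCAT/3: at [7, 22, 72, 95, 140] ⇒ [10, 25, 75, 98, 143]
  ZebIV ATCCGA/0: at [87, 120, 159] ⇒ [87, 120, 159]

Pooled cuts: [2, 10, 25, 38, 68, 70, 75, 83, 87, 98, 112, 120, 135, 143, 150, 159, 167, 173]

Fragment lengths:
  [0,2): 2 bp
  [2,10): 8 bp
  [10,25): 15 bp
  [25,38): 13 bp
  [38,68): 30 bp
  [68,70): 2 bp
  [70,75): 5 bp
  [75,83): 8 bp
  [83,87): 4 bp
  [87,98): 11 bp
  [98,112): 14 bp
  [112,120): 8 bp
  [120,135): 15 bp
  [135,143): 8 bp
  [143,150): 7 bp
  [150,159): 9 bp
  [159,167): 8 bp
  [167,173): 6 bp
  [173,198): 25 bp

[2,2,4,5,6,7,8,8,8,8,8,9,11,13,14,15,15,25,30]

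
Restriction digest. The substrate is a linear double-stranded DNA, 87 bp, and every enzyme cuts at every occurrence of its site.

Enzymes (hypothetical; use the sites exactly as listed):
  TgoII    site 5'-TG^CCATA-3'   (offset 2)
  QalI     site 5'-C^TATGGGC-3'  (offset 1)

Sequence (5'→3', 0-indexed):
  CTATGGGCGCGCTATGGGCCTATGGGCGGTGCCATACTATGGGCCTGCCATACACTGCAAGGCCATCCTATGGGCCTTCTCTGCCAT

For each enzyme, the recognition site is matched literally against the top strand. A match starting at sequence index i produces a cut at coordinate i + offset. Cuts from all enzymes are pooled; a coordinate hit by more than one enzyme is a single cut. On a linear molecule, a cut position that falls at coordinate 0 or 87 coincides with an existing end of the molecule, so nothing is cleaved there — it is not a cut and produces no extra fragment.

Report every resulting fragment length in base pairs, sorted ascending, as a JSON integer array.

Site scan:
  TgoII (TGCCATA, off=2): starts [29, 45] → cuts [31, 47]
  QalI (CTATGGGC, off=1): starts [0, 11, 19, 36, 67] → cuts [1, 12, 20, 37, 68]

Pooled cuts: [1, 12, 20, 31, 37, 47, 68]

Fragments:
  [0,1): 1 bp
  [1,12): 11 bp
  [12,20): 8 bp
  [20,31): 11 bp
  [31,37): 6 bp
  [37,47): 10 bp
  [47,68): 21 bp
  [68,87): 19 bp

[1,6,8,10,11,11,19,21]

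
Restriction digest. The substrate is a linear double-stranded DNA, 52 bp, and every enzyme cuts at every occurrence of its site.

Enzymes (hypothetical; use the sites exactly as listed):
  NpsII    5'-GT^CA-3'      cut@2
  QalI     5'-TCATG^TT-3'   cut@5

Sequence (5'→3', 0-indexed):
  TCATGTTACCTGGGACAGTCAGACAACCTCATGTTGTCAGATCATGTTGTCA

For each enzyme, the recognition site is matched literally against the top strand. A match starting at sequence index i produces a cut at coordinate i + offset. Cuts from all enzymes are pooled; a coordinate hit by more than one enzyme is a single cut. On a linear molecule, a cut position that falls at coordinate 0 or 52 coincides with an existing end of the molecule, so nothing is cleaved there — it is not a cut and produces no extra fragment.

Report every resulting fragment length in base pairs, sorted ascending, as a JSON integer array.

[2,4,4,5,9,14,14]

Scan for sites:
  NpsII GTCA/2: at [17, 35, 48] ⇒ [19, 37, 50]
  QalI TCATGTT/5: at [0, 28, 41] ⇒ [5, 33, 46]

Pooled cuts: [5, 19, 33, 37, 46, 50]

Fragment lengths:
  [0,5): 5 bp
  [5,19): 14 bp
  [19,33): 14 bp
  [33,37): 4 bp
  [37,46): 9 bp
  [46,50): 4 bp
  [50,52): 2 bp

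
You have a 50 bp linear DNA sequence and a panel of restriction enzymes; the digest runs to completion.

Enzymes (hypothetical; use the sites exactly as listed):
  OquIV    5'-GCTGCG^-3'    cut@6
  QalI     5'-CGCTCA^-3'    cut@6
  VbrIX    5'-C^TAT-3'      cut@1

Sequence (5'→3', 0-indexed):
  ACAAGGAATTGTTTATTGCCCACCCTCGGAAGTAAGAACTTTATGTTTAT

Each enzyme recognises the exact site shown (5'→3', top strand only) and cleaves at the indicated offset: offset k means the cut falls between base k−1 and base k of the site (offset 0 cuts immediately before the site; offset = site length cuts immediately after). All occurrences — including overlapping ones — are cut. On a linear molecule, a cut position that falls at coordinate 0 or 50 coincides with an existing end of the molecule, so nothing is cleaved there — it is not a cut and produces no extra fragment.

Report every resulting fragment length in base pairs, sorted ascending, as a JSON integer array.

[50]

Site scan:
  OquIV (GCTGCG, off=6): no sites
  QalI (CGCTCA, off=6): no sites
  VbrIX (CTAT, off=1): no sites

All cut coordinates (distinct, sorted): ∅

Fragment lengths:
  no cuts → one linear fragment of 50 bp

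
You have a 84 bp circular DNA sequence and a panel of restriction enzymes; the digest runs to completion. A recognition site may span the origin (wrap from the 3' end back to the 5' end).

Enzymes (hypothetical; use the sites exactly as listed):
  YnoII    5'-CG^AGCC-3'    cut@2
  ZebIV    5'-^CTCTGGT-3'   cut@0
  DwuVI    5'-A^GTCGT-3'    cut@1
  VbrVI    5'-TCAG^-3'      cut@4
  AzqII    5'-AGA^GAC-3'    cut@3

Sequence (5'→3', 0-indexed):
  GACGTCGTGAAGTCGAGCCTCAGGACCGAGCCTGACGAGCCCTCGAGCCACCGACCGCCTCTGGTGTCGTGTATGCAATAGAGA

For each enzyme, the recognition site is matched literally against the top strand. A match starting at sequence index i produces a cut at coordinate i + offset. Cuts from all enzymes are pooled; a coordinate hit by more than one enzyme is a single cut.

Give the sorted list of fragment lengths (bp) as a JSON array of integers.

[5,8,8,9,13,15,26]

Scan for sites:
  YnoII CGAGCC/2: at [13, 26, 35, 43] ⇒ [15, 28, 37, 45]
  ZebIV CTCTGGT/0: at [58] ⇒ [58]
  DwuVI (AGTCGT, off=1): no sites
  VbrVI TCAG/4: at [19] ⇒ [23]
  AzqII AGAGAC/3: at [81] ⇒ [0]

All cut coordinates (distinct, sorted): [0, 15, 23, 28, 37, 45, 58]

Fragment lengths:
  0→15: 15 bp
  15→23: 8 bp
  23→28: 5 bp
  28→37: 9 bp
  37→45: 8 bp
  45→58: 13 bp
  58→0 (wrap): 84-58+0 = 26 bp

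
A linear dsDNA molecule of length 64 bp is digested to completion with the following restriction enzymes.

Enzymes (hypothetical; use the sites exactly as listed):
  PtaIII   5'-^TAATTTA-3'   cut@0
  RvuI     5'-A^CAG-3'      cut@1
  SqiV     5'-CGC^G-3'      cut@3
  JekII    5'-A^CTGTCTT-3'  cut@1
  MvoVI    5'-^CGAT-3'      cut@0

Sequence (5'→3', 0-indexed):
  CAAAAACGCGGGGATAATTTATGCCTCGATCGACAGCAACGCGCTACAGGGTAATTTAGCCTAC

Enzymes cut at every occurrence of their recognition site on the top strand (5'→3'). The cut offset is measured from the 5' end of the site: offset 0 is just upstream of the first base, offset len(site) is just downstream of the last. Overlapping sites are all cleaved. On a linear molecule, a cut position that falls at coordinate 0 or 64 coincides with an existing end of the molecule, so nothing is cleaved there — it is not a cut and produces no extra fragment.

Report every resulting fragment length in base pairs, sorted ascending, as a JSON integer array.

[4,5,5,7,9,9,12,13]

Scan for sites:
  PtaIII TAATTTA/0: at [14, 51] ⇒ [14, 51]
  RvuI ACAG/1: at [32, 45] ⇒ [33, 46]
  SqiV CGCG/3: at [6, 39] ⇒ [9, 42]
  JekII (ACTGTCTT, off=1): no sites
  MvoVI CGAT/0: at [26] ⇒ [26]

Pooled cuts: [9, 14, 26, 33, 42, 46, 51]

Fragments:
  [0,9): 9 bp
  [9,14): 5 bp
  [14,26): 12 bp
  [26,33): 7 bp
  [33,42): 9 bp
  [42,46): 4 bp
  [46,51): 5 bp
  [51,64): 13 bp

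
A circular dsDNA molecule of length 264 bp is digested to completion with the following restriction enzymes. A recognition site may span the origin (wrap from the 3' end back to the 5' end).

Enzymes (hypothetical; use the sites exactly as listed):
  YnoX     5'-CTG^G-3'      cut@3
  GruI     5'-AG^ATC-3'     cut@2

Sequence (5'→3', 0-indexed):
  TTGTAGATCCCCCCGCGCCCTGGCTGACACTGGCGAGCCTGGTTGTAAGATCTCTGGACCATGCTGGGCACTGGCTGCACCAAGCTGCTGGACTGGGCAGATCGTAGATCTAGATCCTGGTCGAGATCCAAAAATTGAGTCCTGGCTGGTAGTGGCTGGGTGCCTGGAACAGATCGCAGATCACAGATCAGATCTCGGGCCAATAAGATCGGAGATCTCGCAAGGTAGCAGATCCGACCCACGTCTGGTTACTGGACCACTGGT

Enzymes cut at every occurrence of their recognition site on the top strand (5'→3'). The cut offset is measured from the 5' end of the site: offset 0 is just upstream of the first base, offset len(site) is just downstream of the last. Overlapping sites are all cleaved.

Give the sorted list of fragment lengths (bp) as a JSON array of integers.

[4,5,5,5,6,6,6,6,7,7,7,7,7,7,7,8,8,8,8,9,10,10,10,16,16,16,17,17,19]

Site scan:
  YnoX CTGG/3: at [19, 29, 38, 53, 63, 70, 87, 92, 116, 141, 145, 155, 163, 244, 251, 259] ⇒ [22, 32, 41, 56, 66, 73, 90, 95, 119, 144, 148, 158, 166, 247, 254, 262]
  GruI AGATC/2: at [4, 47, 98, 105, 111, 123, 170, 177, 184, 189, 205, 212, 229] ⇒ [6, 49, 100, 107, 113, 125, 172, 179, 186, 191, 207, 214, 231]

Pooled cuts: [6, 22, 32, 41, 49, 56, 66, 73, 90, 95, 100, 107, 113, 119, 125, 144, 148, 158, 166, 172, 179, 186, 191, 207, 214, 231, 247, 254, 262]

Fragments:
  6→22: 16 bp
  22→32: 10 bp
  32→41: 9 bp
  41→49: 8 bp
  49→56: 7 bp
  56→66: 10 bp
  66→73: 7 bp
  73→90: 17 bp
  90→95: 5 bp
  95→100: 5 bp
  100→107: 7 bp
  107→113: 6 bp
  113→119: 6 bp
  119→125: 6 bp
  125→144: 19 bp
  144→148: 4 bp
  148→158: 10 bp
  158→166: 8 bp
  166→172: 6 bp
  172→179: 7 bp
  179→186: 7 bp
  186→191: 5 bp
  191→207: 16 bp
  207→214: 7 bp
  214→231: 17 bp
  231→247: 16 bp
  247→254: 7 bp
  254→262: 8 bp
  262→6 (wrap): 264-262+6 = 8 bp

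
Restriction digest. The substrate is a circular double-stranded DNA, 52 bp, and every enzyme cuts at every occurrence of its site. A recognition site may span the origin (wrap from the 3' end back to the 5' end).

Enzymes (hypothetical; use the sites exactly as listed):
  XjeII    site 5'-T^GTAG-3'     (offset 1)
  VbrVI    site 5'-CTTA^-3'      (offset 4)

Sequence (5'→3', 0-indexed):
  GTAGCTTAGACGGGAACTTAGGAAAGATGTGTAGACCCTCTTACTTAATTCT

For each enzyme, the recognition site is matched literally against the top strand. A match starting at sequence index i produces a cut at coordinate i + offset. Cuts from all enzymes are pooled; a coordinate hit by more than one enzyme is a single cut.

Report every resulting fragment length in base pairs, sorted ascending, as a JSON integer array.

Per-enzyme occurrences:
  XjeII (TGTAG, off=1): starts [29, 51] → cuts [0, 30]
  VbrVI (CTTA, off=4): starts [4, 16, 39, 43] → cuts [8, 20, 43, 47]

All cut coordinates (distinct, sorted): [0, 8, 20, 30, 43, 47]

Fragment lengths:
  0→8: 8 bp
  8→20: 12 bp
  20→30: 10 bp
  30→43: 13 bp
  43→47: 4 bp
  47→0 (wrap): 52-47+0 = 5 bp

[4,5,8,10,12,13]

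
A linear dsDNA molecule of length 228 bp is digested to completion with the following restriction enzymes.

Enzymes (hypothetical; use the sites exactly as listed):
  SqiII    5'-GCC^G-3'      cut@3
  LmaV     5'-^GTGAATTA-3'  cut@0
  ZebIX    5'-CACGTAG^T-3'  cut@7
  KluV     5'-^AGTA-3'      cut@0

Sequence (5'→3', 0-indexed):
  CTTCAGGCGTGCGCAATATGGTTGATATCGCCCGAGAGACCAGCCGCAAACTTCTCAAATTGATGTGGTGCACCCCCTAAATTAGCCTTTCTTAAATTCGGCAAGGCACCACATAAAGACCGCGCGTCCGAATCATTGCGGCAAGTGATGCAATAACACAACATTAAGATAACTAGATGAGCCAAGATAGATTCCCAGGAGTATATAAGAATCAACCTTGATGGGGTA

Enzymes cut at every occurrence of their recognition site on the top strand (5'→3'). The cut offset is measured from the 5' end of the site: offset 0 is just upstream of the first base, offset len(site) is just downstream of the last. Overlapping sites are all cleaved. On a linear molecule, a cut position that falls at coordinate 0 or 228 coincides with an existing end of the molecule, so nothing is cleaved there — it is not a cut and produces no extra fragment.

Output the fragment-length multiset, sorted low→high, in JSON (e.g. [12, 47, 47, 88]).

Per-enzyme occurrences:
  SqiII (GCCG, off=3): starts [42] → cuts [45]
  LmaV (GTGAATTA, off=0): no sites
  ZebIX (CACGTAGT, off=7): no sites
  KluV (AGTA, off=0): starts [199] → cuts [199]

All cut coordinates (distinct, sorted): [45, 199]

Fragment lengths:
  [0,45): 45 bp
  [45,199): 154 bp
  [199,228): 29 bp

[29,45,154]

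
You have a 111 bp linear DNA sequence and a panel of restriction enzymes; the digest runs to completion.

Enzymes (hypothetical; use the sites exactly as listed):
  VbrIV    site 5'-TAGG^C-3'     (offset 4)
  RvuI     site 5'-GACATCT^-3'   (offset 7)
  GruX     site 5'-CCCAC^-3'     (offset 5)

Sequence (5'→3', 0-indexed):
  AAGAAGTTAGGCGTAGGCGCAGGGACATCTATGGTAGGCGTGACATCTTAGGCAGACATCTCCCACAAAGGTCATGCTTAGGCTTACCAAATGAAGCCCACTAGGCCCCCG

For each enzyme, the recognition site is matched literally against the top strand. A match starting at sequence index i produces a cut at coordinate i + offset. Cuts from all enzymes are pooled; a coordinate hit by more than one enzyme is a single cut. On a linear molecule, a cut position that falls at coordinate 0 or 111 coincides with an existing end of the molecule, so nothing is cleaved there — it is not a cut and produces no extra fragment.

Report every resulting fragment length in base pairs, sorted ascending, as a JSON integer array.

[4,4,5,6,6,8,9,10,11,13,16,19]

Site scan:
  VbrIV TAGGC/4: at [7, 13, 34, 48, 78, 101] ⇒ [11, 17, 38, 52, 82, 105]
  RvuI GACATCT/7: at [23, 41, 54] ⇒ [30, 48, 61]
  GruX CCCAC/5: at [61, 96] ⇒ [66, 101]

All cut coordinates (distinct, sorted): [11, 17, 30, 38, 48, 52, 61, 66, 82, 101, 105]

Fragment lengths:
  [0,11): 11 bp
  [11,17): 6 bp
  [17,30): 13 bp
  [30,38): 8 bp
  [38,48): 10 bp
  [48,52): 4 bp
  [52,61): 9 bp
  [61,66): 5 bp
  [66,82): 16 bp
  [82,101): 19 bp
  [101,105): 4 bp
  [105,111): 6 bp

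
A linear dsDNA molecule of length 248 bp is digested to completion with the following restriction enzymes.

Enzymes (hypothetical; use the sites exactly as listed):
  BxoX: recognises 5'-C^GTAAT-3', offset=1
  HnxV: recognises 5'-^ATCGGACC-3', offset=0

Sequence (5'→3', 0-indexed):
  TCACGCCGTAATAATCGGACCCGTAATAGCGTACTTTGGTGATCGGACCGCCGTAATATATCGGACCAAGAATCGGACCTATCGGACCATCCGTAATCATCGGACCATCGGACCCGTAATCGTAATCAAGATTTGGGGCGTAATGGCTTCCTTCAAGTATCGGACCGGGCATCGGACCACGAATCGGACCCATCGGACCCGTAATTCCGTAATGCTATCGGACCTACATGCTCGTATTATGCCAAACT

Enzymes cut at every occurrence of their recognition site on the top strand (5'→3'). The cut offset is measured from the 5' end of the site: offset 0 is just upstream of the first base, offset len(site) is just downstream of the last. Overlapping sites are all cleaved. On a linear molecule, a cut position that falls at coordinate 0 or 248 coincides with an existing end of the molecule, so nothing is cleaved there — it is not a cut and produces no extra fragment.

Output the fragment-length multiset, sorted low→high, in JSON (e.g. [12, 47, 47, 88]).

[6,6,6,7,7,8,8,8,9,9,9,9,9,11,12,12,12,12,18,19,19,32]

Site scan:
  BxoX (CGTAAT, off=1): starts [6, 21, 51, 91, 114, 120, 138, 199, 207] → cuts [7, 22, 52, 92, 115, 121, 139, 200, 208]
  HnxV (ATCGGACC, off=0): starts [13, 41, 59, 71, 80, 98, 106, 158, 170, 182, 191, 216] → cuts [13, 41, 59, 71, 80, 98, 106, 158, 170, 182, 191, 216]

Pooled cuts: [7, 13, 22, 41, 52, 59, 71, 80, 92, 98, 106, 115, 121, 139, 158, 170, 182, 191, 200, 208, 216]

Fragments:
  [0,7): 7 bp
  [7,13): 6 bp
  [13,22): 9 bp
  [22,41): 19 bp
  [41,52): 11 bp
  [52,59): 7 bp
  [59,71): 12 bp
  [71,80): 9 bp
  [80,92): 12 bp
  [92,98): 6 bp
  [98,106): 8 bp
  [106,115): 9 bp
  [115,121): 6 bp
  [121,139): 18 bp
  [139,158): 19 bp
  [158,170): 12 bp
  [170,182): 12 bp
  [182,191): 9 bp
  [191,200): 9 bp
  [200,208): 8 bp
  [208,216): 8 bp
  [216,248): 32 bp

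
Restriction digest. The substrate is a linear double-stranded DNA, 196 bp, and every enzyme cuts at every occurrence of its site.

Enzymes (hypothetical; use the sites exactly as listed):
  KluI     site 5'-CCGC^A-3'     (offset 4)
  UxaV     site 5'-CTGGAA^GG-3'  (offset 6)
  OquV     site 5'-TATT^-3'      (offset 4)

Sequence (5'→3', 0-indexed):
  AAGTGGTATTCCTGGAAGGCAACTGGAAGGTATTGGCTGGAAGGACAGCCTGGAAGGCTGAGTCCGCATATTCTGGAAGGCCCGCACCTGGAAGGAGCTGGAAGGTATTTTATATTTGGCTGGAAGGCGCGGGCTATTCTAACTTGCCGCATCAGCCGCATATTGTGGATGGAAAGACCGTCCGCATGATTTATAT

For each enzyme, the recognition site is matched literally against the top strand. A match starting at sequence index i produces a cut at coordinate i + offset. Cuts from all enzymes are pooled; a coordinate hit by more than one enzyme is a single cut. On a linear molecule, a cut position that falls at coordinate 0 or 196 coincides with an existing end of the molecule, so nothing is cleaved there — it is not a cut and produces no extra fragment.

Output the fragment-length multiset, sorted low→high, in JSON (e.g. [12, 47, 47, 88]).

[5,5,6,6,6,7,7,7,8,8,9,9,10,10,11,11,12,12,13,13,21]

Per-enzyme occurrences:
  KluI CCGCA/4: at [63, 81, 146, 155, 181] ⇒ [67, 85, 150, 159, 185]
  UxaV CTGGAAGG/6: at [11, 22, 36, 49, 72, 87, 97, 119] ⇒ [17, 28, 42, 55, 78, 93, 103, 125]
  OquV TATT/4: at [6, 30, 68, 105, 112, 134, 160] ⇒ [10, 34, 72, 109, 116, 138, 164]

All cut coordinates (distinct, sorted): [10, 17, 28, 34, 42, 55, 67, 72, 78, 85, 93, 103, 109, 116, 125, 138, 150, 159, 164, 185]

Fragment lengths:
  [0,10): 10 bp
  [10,17): 7 bp
  [17,28): 11 bp
  [28,34): 6 bp
  [34,42): 8 bp
  [42,55): 13 bp
  [55,67): 12 bp
  [67,72): 5 bp
  [72,78): 6 bp
  [78,85): 7 bp
  [85,93): 8 bp
  [93,103): 10 bp
  [103,109): 6 bp
  [109,116): 7 bp
  [116,125): 9 bp
  [125,138): 13 bp
  [138,150): 12 bp
  [150,159): 9 bp
  [159,164): 5 bp
  [164,185): 21 bp
  [185,196): 11 bp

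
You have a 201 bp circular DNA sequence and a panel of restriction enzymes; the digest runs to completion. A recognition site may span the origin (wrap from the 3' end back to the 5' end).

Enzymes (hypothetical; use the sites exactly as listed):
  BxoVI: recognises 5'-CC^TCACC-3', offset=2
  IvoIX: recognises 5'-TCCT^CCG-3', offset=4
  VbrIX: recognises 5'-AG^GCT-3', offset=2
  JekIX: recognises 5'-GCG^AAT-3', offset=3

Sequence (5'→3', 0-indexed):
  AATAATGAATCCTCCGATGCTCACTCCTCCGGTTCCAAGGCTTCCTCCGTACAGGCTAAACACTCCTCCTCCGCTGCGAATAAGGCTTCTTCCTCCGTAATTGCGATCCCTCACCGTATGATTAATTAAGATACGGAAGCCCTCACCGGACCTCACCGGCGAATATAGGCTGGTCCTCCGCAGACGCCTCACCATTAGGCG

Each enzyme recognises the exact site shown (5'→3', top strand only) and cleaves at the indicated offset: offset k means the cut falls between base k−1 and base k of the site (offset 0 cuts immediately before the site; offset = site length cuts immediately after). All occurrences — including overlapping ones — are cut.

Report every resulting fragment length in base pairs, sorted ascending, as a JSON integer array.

[6,7,7,8,8,9,9,10,10,11,11,13,13,15,16,16,32]

Scan for sites:
  BxoVI (CCTCACC, off=2): starts [108, 140, 150, 186] → cuts [110, 142, 152, 188]
  IvoIX (TCCTCCG, off=4): starts [9, 24, 42, 66, 90, 173] → cuts [13, 28, 46, 70, 94, 177]
  VbrIX (AGGCT, off=2): starts [37, 52, 82, 166] → cuts [39, 54, 84, 168]
  JekIX (GCGAAT, off=3): starts [75, 158, 198] → cuts [0, 78, 161]

All cut coordinates (distinct, sorted): [0, 13, 28, 39, 46, 54, 70, 78, 84, 94, 110, 142, 152, 161, 168, 177, 188]

Fragment lengths:
  0→13: 13 bp
  13→28: 15 bp
  28→39: 11 bp
  39→46: 7 bp
  46→54: 8 bp
  54→70: 16 bp
  70→78: 8 bp
  78→84: 6 bp
  84→94: 10 bp
  94→110: 16 bp
  110→142: 32 bp
  142→152: 10 bp
  152→161: 9 bp
  161→168: 7 bp
  168→177: 9 bp
  177→188: 11 bp
  188→0 (wrap): 201-188+0 = 13 bp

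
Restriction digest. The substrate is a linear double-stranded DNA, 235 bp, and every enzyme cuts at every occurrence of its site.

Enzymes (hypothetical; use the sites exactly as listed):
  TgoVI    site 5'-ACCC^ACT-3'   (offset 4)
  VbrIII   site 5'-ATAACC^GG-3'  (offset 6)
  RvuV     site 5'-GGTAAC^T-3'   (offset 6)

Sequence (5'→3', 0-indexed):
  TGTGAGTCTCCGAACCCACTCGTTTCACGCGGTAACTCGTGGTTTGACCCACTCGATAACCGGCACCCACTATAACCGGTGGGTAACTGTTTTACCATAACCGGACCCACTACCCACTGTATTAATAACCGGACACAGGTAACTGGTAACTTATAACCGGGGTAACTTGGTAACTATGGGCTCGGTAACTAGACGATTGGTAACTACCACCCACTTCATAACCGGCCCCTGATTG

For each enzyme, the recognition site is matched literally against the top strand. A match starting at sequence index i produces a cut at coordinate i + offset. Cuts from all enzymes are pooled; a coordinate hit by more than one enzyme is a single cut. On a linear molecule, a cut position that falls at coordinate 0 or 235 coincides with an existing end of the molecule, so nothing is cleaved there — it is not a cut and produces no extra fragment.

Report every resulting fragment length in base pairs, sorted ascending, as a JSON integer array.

[6,7,7,7,8,8,8,8,9,10,11,11,12,13,14,15,15,15,15,17,19]

Per-enzyme occurrences:
  TgoVI (ACCCACT, off=4): starts [13, 46, 64, 104, 111, 208] → cuts [17, 50, 68, 108, 115, 212]
  VbrIII (ATAACCGG, off=6): starts [55, 71, 96, 124, 152, 217] → cuts [61, 77, 102, 130, 158, 223]
  RvuV (GGTAACT, off=6): starts [30, 81, 137, 144, 160, 168, 183, 198] → cuts [36, 87, 143, 150, 166, 174, 189, 204]

Pooled cuts: [17, 36, 50, 61, 68, 77, 87, 102, 108, 115, 130, 143, 150, 158, 166, 174, 189, 204, 212, 223]

Fragments:
  [0,17): 17 bp
  [17,36): 19 bp
  [36,50): 14 bp
  [50,61): 11 bp
  [61,68): 7 bp
  [68,77): 9 bp
  [77,87): 10 bp
  [87,102): 15 bp
  [102,108): 6 bp
  [108,115): 7 bp
  [115,130): 15 bp
  [130,143): 13 bp
  [143,150): 7 bp
  [150,158): 8 bp
  [158,166): 8 bp
  [166,174): 8 bp
  [174,189): 15 bp
  [189,204): 15 bp
  [204,212): 8 bp
  [212,223): 11 bp
  [223,235): 12 bp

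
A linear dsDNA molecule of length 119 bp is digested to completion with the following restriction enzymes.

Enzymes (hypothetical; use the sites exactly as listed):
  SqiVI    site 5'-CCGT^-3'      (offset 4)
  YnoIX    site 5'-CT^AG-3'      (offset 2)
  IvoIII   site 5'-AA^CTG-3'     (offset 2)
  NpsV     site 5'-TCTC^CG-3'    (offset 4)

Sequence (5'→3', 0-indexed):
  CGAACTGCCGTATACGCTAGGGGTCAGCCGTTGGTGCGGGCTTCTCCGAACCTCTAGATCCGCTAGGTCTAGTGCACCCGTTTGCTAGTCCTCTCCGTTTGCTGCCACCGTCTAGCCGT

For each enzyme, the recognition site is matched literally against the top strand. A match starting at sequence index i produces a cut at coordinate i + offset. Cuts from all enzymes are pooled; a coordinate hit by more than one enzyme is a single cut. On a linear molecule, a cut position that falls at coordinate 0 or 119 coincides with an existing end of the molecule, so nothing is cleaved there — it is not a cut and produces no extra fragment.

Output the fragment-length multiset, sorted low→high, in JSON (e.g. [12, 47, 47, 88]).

[2,3,4,5,6,6,7,7,9,9,9,11,13,13,15]

Site scan:
  SqiVI (CCGT, off=4): starts [7, 27, 77, 94, 107, 115] → cuts [11, 31, 81, 98, 111] (position 119 is a terminus of the linear molecule — no cut)
  YnoIX (CTAG, off=2): starts [16, 53, 62, 68, 84, 111] → cuts [18, 55, 64, 70, 86, 113]
  IvoIII (AACTG, off=2): starts [2] → cuts [4]
  NpsV (TCTCCG, off=4): starts [42, 91] → cuts [46, 95]

Pooled cuts: [4, 11, 18, 31, 46, 55, 64, 70, 81, 86, 95, 98, 111, 113]

Fragments:
  [0,4): 4 bp
  [4,11): 7 bp
  [11,18): 7 bp
  [18,31): 13 bp
  [31,46): 15 bp
  [46,55): 9 bp
  [55,64): 9 bp
  [64,70): 6 bp
  [70,81): 11 bp
  [81,86): 5 bp
  [86,95): 9 bp
  [95,98): 3 bp
  [98,111): 13 bp
  [111,113): 2 bp
  [113,119): 6 bp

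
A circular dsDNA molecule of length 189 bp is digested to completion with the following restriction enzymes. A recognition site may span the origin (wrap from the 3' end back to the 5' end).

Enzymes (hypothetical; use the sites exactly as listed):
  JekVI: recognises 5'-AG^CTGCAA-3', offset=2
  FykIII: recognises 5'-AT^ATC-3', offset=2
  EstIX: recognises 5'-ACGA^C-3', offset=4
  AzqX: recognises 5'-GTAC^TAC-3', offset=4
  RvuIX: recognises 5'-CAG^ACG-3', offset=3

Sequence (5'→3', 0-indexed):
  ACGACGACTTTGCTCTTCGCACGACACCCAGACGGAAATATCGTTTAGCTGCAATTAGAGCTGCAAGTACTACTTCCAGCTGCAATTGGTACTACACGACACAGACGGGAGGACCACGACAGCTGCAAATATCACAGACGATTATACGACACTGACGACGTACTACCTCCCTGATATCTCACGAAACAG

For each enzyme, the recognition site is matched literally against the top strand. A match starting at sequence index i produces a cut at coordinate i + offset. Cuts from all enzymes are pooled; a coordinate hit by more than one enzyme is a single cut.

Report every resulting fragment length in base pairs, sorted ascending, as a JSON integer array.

[3,3,4,5,5,7,7,7,8,8,9,9,9,10,12,12,12,13,14,15,17]

Site scan:
  JekVI AGCTGCAA/2: at [46, 58, 77, 120] ⇒ [48, 60, 79, 122]
  FykIII ATATC/2: at [37, 128, 173] ⇒ [39, 130, 175]
  EstIX ACGAC/4: at [0, 3, 20, 95, 115, 145, 154] ⇒ [4, 7, 24, 99, 119, 149, 158]
  AzqX GTACTAC/4: at [66, 88, 159] ⇒ [70, 92, 163]
  RvuIX CAGACG/3: at [28, 101, 134, 186] ⇒ [0, 31, 104, 137]

All cut coordinates (distinct, sorted): [0, 4, 7, 24, 31, 39, 48, 60, 70, 79, 92, 99, 104, 119, 122, 130, 137, 149, 158, 163, 175]

Fragments:
  0→4: 4 bp
  4→7: 3 bp
  7→24: 17 bp
  24→31: 7 bp
  31→39: 8 bp
  39→48: 9 bp
  48→60: 12 bp
  60→70: 10 bp
  70→79: 9 bp
  79→92: 13 bp
  92→99: 7 bp
  99→104: 5 bp
  104→119: 15 bp
  119→122: 3 bp
  122→130: 8 bp
  130→137: 7 bp
  137→149: 12 bp
  149→158: 9 bp
  158→163: 5 bp
  163→175: 12 bp
  175→0 (wrap): 189-175+0 = 14 bp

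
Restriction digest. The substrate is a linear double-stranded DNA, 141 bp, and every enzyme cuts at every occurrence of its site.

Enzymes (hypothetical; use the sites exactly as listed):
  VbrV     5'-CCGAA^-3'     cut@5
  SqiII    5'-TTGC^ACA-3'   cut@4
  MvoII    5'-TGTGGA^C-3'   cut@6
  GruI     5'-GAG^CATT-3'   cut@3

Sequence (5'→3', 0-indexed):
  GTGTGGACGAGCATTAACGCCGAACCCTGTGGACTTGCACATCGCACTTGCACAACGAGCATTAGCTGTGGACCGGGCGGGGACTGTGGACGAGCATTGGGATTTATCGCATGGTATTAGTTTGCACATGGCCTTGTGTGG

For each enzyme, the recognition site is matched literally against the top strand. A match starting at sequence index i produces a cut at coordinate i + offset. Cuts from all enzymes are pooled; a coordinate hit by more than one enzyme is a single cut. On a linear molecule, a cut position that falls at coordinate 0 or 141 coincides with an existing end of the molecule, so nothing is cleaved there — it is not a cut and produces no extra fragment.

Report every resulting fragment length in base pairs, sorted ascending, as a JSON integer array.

Scan for sites:
  VbrV CCGAA/5: at [19] ⇒ [24]
  SqiII TTGCACA/4: at [34, 47, 121] ⇒ [38, 51, 125]
  MvoII TGTGGAC/6: at [1, 27, 66, 84] ⇒ [7, 33, 72, 90]
  GruI GAGCATT/3: at [8, 56, 91] ⇒ [11, 59, 94]

All cut coordinates (distinct, sorted): [7, 11, 24, 33, 38, 51, 59, 72, 90, 94, 125]

Fragments:
  [0,7): 7 bp
  [7,11): 4 bp
  [11,24): 13 bp
  [24,33): 9 bp
  [33,38): 5 bp
  [38,51): 13 bp
  [51,59): 8 bp
  [59,72): 13 bp
  [72,90): 18 bp
  [90,94): 4 bp
  [94,125): 31 bp
  [125,141): 16 bp

[4,4,5,7,8,9,13,13,13,16,18,31]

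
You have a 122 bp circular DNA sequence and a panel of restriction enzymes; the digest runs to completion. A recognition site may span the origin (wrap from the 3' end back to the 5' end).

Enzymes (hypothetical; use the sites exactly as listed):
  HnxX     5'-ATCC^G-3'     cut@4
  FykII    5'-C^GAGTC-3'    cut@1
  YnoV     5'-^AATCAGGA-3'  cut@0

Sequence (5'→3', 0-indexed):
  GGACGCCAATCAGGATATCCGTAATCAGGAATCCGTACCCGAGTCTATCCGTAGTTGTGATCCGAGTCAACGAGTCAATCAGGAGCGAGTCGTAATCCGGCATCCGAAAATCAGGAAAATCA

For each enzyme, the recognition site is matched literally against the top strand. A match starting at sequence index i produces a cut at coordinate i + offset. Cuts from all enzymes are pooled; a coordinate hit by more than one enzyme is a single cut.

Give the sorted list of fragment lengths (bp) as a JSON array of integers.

[2,3,5,6,7,8,9,10,10,12,12,12,13,13]

Scan for sites:
  HnxX ATCCG/4: at [16, 30, 46, 59, 94, 101] ⇒ [20, 34, 50, 63, 98, 105]
  FykII CGAGTC/1: at [39, 62, 70, 85] ⇒ [40, 63, 71, 86]
  YnoV AATCAGGA/0: at [7, 22, 76, 108, 117] ⇒ [7, 22, 76, 108, 117]

All cut coordinates (distinct, sorted): [7, 20, 22, 34, 40, 50, 63, 71, 76, 86, 98, 105, 108, 117]

Fragment lengths:
  7→20: 13 bp
  20→22: 2 bp
  22→34: 12 bp
  34→40: 6 bp
  40→50: 10 bp
  50→63: 13 bp
  63→71: 8 bp
  71→76: 5 bp
  76→86: 10 bp
  86→98: 12 bp
  98→105: 7 bp
  105→108: 3 bp
  108→117: 9 bp
  117→7 (wrap): 122-117+7 = 12 bp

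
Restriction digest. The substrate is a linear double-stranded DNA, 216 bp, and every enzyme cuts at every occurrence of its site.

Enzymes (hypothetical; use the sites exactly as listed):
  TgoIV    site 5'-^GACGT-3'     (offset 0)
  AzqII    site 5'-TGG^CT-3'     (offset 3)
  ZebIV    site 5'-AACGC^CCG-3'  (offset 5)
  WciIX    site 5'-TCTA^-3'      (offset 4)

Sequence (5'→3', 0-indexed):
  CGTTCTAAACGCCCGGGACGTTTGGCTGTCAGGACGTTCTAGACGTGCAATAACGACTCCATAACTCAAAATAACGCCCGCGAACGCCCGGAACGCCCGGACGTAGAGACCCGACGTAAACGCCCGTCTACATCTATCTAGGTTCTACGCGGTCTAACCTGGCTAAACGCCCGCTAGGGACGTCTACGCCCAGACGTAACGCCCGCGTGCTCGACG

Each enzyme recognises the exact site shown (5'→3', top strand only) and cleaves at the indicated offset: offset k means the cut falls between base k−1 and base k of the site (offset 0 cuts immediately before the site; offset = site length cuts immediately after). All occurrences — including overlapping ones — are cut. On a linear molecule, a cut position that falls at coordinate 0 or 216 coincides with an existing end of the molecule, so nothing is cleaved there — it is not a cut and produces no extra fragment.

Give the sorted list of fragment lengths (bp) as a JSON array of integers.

[3,4,4,5,6,6,6,7,7,7,7,8,8,8,9,9,9,9,10,10,11,13,14,36]

Scan for sites:
  TgoIV GACGT/0: at [16, 32, 41, 99, 112, 178, 192] ⇒ [16, 32, 41, 99, 112, 178, 192]
  AzqII TGGCT/3: at [22, 159] ⇒ [25, 162]
  ZebIV AACGCCCG/5: at [7, 72, 82, 91, 118, 165, 197] ⇒ [12, 77, 87, 96, 123, 170, 202]
  WciIX TCTA/4: at [3, 37, 126, 132, 136, 143, 152, 182] ⇒ [7, 41, 130, 136, 140, 147, 156, 186]

All cut coordinates (distinct, sorted): [7, 12, 16, 25, 32, 41, 77, 87, 96, 99, 112, 123, 130, 136, 140, 147, 156, 162, 170, 178, 186, 192, 202]

Fragments:
  [0,7): 7 bp
  [7,12): 5 bp
  [12,16): 4 bp
  [16,25): 9 bp
  [25,32): 7 bp
  [32,41): 9 bp
  [41,77): 36 bp
  [77,87): 10 bp
  [87,96): 9 bp
  [96,99): 3 bp
  [99,112): 13 bp
  [112,123): 11 bp
  [123,130): 7 bp
  [130,136): 6 bp
  [136,140): 4 bp
  [140,147): 7 bp
  [147,156): 9 bp
  [156,162): 6 bp
  [162,170): 8 bp
  [170,178): 8 bp
  [178,186): 8 bp
  [186,192): 6 bp
  [192,202): 10 bp
  [202,216): 14 bp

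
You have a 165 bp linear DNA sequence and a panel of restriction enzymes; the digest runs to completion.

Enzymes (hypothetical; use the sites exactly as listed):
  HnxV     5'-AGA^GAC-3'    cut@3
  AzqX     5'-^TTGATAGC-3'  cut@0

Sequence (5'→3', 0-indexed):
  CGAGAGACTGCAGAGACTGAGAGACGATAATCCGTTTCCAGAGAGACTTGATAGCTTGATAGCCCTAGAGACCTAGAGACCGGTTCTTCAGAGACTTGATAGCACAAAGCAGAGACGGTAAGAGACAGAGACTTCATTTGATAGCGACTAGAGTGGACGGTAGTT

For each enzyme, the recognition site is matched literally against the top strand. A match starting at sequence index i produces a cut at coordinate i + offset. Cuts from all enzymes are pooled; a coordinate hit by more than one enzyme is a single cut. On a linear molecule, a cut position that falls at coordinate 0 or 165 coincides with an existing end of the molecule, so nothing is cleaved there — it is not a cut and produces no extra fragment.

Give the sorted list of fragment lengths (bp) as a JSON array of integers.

[3,3,5,6,8,8,8,8,9,10,14,15,18,22,28]

Site scan:
  HnxV AGAGAC/3: at [2, 11, 19, 41, 66, 74, 89, 110, 120, 126] ⇒ [5, 14, 22, 44, 69, 77, 92, 113, 123, 129]
  AzqX TTGATAGC/0: at [47, 55, 95, 137] ⇒ [47, 55, 95, 137]

All cut coordinates (distinct, sorted): [5, 14, 22, 44, 47, 55, 69, 77, 92, 95, 113, 123, 129, 137]

Fragments:
  [0,5): 5 bp
  [5,14): 9 bp
  [14,22): 8 bp
  [22,44): 22 bp
  [44,47): 3 bp
  [47,55): 8 bp
  [55,69): 14 bp
  [69,77): 8 bp
  [77,92): 15 bp
  [92,95): 3 bp
  [95,113): 18 bp
  [113,123): 10 bp
  [123,129): 6 bp
  [129,137): 8 bp
  [137,165): 28 bp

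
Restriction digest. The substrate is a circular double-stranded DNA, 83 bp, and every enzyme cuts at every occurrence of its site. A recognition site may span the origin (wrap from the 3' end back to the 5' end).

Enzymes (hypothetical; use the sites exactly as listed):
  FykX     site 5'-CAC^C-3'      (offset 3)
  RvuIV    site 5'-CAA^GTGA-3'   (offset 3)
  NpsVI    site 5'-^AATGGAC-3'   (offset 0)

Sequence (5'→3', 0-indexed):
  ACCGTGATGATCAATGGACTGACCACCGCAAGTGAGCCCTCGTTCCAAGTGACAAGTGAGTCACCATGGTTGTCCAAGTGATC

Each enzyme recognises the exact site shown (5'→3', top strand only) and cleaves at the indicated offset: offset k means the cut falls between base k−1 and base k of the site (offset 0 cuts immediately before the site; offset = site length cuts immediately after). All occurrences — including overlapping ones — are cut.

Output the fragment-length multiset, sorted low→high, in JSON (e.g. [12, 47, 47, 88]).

[5,7,8,9,10,13,14,17]

Site scan:
  FykX (CACC, off=3): starts [23, 61, 82] → cuts [2, 26, 64]
  RvuIV (CAAGTGA, off=3): starts [28, 45, 52, 74] → cuts [31, 48, 55, 77]
  NpsVI (AATGGAC, off=0): starts [12] → cuts [12]

Pooled cuts: [2, 12, 26, 31, 48, 55, 64, 77]

Fragment lengths:
  2→12: 10 bp
  12→26: 14 bp
  26→31: 5 bp
  31→48: 17 bp
  48→55: 7 bp
  55→64: 9 bp
  64→77: 13 bp
  77→2 (wrap): 83-77+2 = 8 bp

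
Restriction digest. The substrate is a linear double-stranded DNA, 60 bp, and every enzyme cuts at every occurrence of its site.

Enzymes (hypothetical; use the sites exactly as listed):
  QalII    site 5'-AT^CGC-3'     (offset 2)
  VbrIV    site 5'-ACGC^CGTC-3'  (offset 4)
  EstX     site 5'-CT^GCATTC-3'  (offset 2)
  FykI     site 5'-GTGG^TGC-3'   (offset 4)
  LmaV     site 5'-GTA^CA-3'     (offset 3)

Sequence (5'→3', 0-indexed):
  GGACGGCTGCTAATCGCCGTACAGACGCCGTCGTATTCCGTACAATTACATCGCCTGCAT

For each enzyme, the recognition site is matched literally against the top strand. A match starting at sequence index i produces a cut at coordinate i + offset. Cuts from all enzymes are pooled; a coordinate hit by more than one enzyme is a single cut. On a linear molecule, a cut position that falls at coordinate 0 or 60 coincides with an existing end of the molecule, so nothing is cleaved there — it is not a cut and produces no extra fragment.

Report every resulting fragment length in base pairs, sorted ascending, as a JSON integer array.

Scan for sites:
  QalII ATCGC/2: at [12, 49] ⇒ [14, 51]
  VbrIV ACGCCGTC/4: at [24] ⇒ [28]
  EstX (CTGCATTC, off=2): no sites
  FykI (GTGGTGC, off=4): no sites
  LmaV GTACA/3: at [18, 39] ⇒ [21, 42]

All cut coordinates (distinct, sorted): [14, 21, 28, 42, 51]

Fragment lengths:
  [0,14): 14 bp
  [14,21): 7 bp
  [21,28): 7 bp
  [28,42): 14 bp
  [42,51): 9 bp
  [51,60): 9 bp

[7,7,9,9,14,14]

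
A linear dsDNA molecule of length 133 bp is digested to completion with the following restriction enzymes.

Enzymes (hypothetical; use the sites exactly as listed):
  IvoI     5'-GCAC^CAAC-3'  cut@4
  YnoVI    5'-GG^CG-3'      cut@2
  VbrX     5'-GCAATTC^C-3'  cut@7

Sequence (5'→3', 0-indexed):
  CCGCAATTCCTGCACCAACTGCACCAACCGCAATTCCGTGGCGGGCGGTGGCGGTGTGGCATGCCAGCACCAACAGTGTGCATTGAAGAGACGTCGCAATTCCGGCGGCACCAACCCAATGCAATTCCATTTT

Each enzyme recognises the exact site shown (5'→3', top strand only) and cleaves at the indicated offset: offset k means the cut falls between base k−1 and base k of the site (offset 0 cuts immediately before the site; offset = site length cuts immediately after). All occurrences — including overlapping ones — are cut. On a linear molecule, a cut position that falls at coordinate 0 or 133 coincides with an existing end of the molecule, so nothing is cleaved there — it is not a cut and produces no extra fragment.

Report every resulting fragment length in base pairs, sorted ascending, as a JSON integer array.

[3,4,5,6,6,6,6,9,9,12,16,19,32]

Scan for sites:
  IvoI (GCACCAAC, off=4): starts [11, 20, 66, 107] → cuts [15, 24, 70, 111]
  YnoVI (GGCG, off=2): starts [39, 43, 49, 103] → cuts [41, 45, 51, 105]
  VbrX (GCAATTCC, off=7): starts [2, 29, 95, 120] → cuts [9, 36, 102, 127]

Pooled cuts: [9, 15, 24, 36, 41, 45, 51, 70, 102, 105, 111, 127]

Fragments:
  [0,9): 9 bp
  [9,15): 6 bp
  [15,24): 9 bp
  [24,36): 12 bp
  [36,41): 5 bp
  [41,45): 4 bp
  [45,51): 6 bp
  [51,70): 19 bp
  [70,102): 32 bp
  [102,105): 3 bp
  [105,111): 6 bp
  [111,127): 16 bp
  [127,133): 6 bp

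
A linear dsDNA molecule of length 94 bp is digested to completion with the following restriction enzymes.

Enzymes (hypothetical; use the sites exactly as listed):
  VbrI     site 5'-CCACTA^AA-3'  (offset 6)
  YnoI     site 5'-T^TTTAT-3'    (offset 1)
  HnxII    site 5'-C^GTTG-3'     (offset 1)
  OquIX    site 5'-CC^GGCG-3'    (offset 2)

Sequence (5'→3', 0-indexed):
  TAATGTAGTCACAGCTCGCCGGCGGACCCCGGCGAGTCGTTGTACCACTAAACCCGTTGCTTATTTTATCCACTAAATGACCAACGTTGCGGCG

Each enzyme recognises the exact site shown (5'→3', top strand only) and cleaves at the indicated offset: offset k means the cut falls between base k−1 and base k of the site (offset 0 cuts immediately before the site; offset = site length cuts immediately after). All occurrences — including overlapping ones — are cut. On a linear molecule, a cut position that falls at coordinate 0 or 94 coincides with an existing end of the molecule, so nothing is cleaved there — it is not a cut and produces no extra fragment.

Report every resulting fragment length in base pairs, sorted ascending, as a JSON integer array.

Site scan:
  VbrI (CCACTAAA, off=6): starts [44, 69] → cuts [50, 75]
  YnoI (TTTTAT, off=1): starts [63] → cuts [64]
  HnxII (CGTTG, off=1): starts [37, 54, 84] → cuts [38, 55, 85]
  OquIX (CCGGCG, off=2): starts [18, 28] → cuts [20, 30]

Pooled cuts: [20, 30, 38, 50, 55, 64, 75, 85]

Fragment lengths:
  [0,20): 20 bp
  [20,30): 10 bp
  [30,38): 8 bp
  [38,50): 12 bp
  [50,55): 5 bp
  [55,64): 9 bp
  [64,75): 11 bp
  [75,85): 10 bp
  [85,94): 9 bp

[5,8,9,9,10,10,11,12,20]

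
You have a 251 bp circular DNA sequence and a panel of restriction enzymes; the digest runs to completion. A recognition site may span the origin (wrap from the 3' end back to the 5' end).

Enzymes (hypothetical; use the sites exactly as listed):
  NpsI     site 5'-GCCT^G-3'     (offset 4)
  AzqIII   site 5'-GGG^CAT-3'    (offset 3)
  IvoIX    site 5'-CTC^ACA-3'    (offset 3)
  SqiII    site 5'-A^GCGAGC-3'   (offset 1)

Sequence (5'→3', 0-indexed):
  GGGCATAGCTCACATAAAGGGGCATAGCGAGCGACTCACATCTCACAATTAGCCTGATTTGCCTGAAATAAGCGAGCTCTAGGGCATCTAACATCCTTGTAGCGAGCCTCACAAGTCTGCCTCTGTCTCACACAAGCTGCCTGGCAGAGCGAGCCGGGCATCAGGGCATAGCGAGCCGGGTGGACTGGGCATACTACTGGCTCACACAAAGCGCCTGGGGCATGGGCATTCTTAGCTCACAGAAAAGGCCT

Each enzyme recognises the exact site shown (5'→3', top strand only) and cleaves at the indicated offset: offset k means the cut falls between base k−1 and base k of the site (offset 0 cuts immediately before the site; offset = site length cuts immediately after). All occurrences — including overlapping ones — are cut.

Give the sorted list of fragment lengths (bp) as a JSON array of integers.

[3,4,4,4,6,6,7,7,8,8,9,9,10,11,11,11,12,13,13,13,13,14,17,19,19]

Site scan:
  NpsI (GCCTG, off=4): starts [51, 60, 138, 212, 247] → cuts [0, 55, 64, 142, 216]
  AzqIII (GGGCAT, off=3): starts [0, 19, 81, 155, 163, 186, 217, 223] → cuts [3, 22, 84, 158, 166, 189, 220, 226]
  IvoIX (CTCACA, off=3): starts [8, 34, 41, 107, 126, 200, 235] → cuts [11, 37, 44, 110, 129, 203, 238]
  SqiII (AGCGAGC, off=1): starts [25, 70, 100, 147, 169] → cuts [26, 71, 101, 148, 170]

Pooled cuts: [0, 3, 11, 22, 26, 37, 44, 55, 64, 71, 84, 101, 110, 129, 142, 148, 158, 166, 170, 189, 203, 216, 220, 226, 238]

Fragment lengths:
  0→3: 3 bp
  3→11: 8 bp
  11→22: 11 bp
  22→26: 4 bp
  26→37: 11 bp
  37→44: 7 bp
  44→55: 11 bp
  55→64: 9 bp
  64→71: 7 bp
  71→84: 13 bp
  84→101: 17 bp
  101→110: 9 bp
  110→129: 19 bp
  129→142: 13 bp
  142→148: 6 bp
  148→158: 10 bp
  158→166: 8 bp
  166→170: 4 bp
  170→189: 19 bp
  189→203: 14 bp
  203→216: 13 bp
  216→220: 4 bp
  220→226: 6 bp
  226→238: 12 bp
  238→0 (wrap): 251-238+0 = 13 bp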